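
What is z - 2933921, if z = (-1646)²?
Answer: -224605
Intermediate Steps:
z = 2709316
z - 2933921 = 2709316 - 2933921 = -224605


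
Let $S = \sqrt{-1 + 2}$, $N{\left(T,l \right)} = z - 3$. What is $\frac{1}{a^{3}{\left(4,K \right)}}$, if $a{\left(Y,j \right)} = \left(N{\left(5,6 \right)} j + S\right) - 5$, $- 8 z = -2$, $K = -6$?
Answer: $\frac{8}{15625} \approx 0.000512$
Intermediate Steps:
$z = \frac{1}{4}$ ($z = \left(- \frac{1}{8}\right) \left(-2\right) = \frac{1}{4} \approx 0.25$)
$N{\left(T,l \right)} = - \frac{11}{4}$ ($N{\left(T,l \right)} = \frac{1}{4} - 3 = - \frac{11}{4}$)
$S = 1$ ($S = \sqrt{1} = 1$)
$a{\left(Y,j \right)} = -4 - \frac{11 j}{4}$ ($a{\left(Y,j \right)} = \left(- \frac{11 j}{4} + 1\right) - 5 = \left(1 - \frac{11 j}{4}\right) - 5 = -4 - \frac{11 j}{4}$)
$\frac{1}{a^{3}{\left(4,K \right)}} = \frac{1}{\left(-4 - - \frac{33}{2}\right)^{3}} = \frac{1}{\left(-4 + \frac{33}{2}\right)^{3}} = \frac{1}{\left(\frac{25}{2}\right)^{3}} = \frac{1}{\frac{15625}{8}} = \frac{8}{15625}$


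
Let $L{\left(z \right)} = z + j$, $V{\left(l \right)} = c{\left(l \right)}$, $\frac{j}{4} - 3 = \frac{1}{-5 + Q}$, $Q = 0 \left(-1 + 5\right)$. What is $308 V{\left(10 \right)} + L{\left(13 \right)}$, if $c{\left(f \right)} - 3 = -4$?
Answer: $- \frac{1419}{5} \approx -283.8$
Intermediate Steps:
$Q = 0$ ($Q = 0 \cdot 4 = 0$)
$j = \frac{56}{5}$ ($j = 12 + \frac{4}{-5 + 0} = 12 + \frac{4}{-5} = 12 + 4 \left(- \frac{1}{5}\right) = 12 - \frac{4}{5} = \frac{56}{5} \approx 11.2$)
$c{\left(f \right)} = -1$ ($c{\left(f \right)} = 3 - 4 = -1$)
$V{\left(l \right)} = -1$
$L{\left(z \right)} = \frac{56}{5} + z$ ($L{\left(z \right)} = z + \frac{56}{5} = \frac{56}{5} + z$)
$308 V{\left(10 \right)} + L{\left(13 \right)} = 308 \left(-1\right) + \left(\frac{56}{5} + 13\right) = -308 + \frac{121}{5} = - \frac{1419}{5}$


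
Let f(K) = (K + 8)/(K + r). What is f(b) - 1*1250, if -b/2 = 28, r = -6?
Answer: -38726/31 ≈ -1249.2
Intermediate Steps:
b = -56 (b = -2*28 = -56)
f(K) = (8 + K)/(-6 + K) (f(K) = (K + 8)/(K - 6) = (8 + K)/(-6 + K))
f(b) - 1*1250 = (8 - 56)/(-6 - 56) - 1*1250 = -48/(-62) - 1250 = -1/62*(-48) - 1250 = 24/31 - 1250 = -38726/31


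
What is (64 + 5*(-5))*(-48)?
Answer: -1872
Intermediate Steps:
(64 + 5*(-5))*(-48) = (64 - 25)*(-48) = 39*(-48) = -1872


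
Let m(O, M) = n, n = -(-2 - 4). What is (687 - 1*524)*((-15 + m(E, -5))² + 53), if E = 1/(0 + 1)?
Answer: 21842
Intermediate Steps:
E = 1 (E = 1/1 = 1)
n = 6 (n = -1*(-6) = 6)
m(O, M) = 6
(687 - 1*524)*((-15 + m(E, -5))² + 53) = (687 - 1*524)*((-15 + 6)² + 53) = (687 - 524)*((-9)² + 53) = 163*(81 + 53) = 163*134 = 21842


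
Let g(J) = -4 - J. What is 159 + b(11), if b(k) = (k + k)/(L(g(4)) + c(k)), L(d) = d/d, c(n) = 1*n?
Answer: 965/6 ≈ 160.83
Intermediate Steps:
c(n) = n
L(d) = 1
b(k) = 2*k/(1 + k) (b(k) = (k + k)/(1 + k) = (2*k)/(1 + k) = 2*k/(1 + k))
159 + b(11) = 159 + 2*11/(1 + 11) = 159 + 2*11/12 = 159 + 2*11*(1/12) = 159 + 11/6 = 965/6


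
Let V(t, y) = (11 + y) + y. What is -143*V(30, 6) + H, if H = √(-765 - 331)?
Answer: -3289 + 2*I*√274 ≈ -3289.0 + 33.106*I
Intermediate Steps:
V(t, y) = 11 + 2*y
H = 2*I*√274 (H = √(-1096) = 2*I*√274 ≈ 33.106*I)
-143*V(30, 6) + H = -143*(11 + 2*6) + 2*I*√274 = -143*(11 + 12) + 2*I*√274 = -143*23 + 2*I*√274 = -3289 + 2*I*√274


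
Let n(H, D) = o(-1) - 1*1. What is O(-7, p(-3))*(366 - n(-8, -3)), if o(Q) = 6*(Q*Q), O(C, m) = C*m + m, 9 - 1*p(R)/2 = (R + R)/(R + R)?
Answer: -34656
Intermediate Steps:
p(R) = 16 (p(R) = 18 - 2*(R + R)/(R + R) = 18 - 2*2*R/(2*R) = 18 - 2*2*R*1/(2*R) = 18 - 2*1 = 18 - 2 = 16)
O(C, m) = m + C*m
o(Q) = 6*Q²
n(H, D) = 5 (n(H, D) = 6*(-1)² - 1*1 = 6*1 - 1 = 6 - 1 = 5)
O(-7, p(-3))*(366 - n(-8, -3)) = (16*(1 - 7))*(366 - 1*5) = (16*(-6))*(366 - 5) = -96*361 = -34656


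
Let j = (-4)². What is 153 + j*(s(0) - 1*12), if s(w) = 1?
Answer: -23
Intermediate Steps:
j = 16
153 + j*(s(0) - 1*12) = 153 + 16*(1 - 1*12) = 153 + 16*(1 - 12) = 153 + 16*(-11) = 153 - 176 = -23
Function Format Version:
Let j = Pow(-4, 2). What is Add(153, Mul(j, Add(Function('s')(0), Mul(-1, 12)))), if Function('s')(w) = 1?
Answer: -23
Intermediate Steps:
j = 16
Add(153, Mul(j, Add(Function('s')(0), Mul(-1, 12)))) = Add(153, Mul(16, Add(1, Mul(-1, 12)))) = Add(153, Mul(16, Add(1, -12))) = Add(153, Mul(16, -11)) = Add(153, -176) = -23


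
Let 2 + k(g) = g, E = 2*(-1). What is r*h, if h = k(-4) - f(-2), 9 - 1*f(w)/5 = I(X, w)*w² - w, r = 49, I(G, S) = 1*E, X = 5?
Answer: -3969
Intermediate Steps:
E = -2
k(g) = -2 + g
I(G, S) = -2 (I(G, S) = 1*(-2) = -2)
f(w) = 45 + 5*w + 10*w² (f(w) = 45 - 5*(-2*w² - w) = 45 - 5*(-w - 2*w²) = 45 + (5*w + 10*w²) = 45 + 5*w + 10*w²)
h = -81 (h = (-2 - 4) - (45 + 5*(-2) + 10*(-2)²) = -6 - (45 - 10 + 10*4) = -6 - (45 - 10 + 40) = -6 - 1*75 = -6 - 75 = -81)
r*h = 49*(-81) = -3969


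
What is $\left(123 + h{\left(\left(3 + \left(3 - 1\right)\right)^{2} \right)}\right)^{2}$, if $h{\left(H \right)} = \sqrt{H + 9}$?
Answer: $\left(123 + \sqrt{34}\right)^{2} \approx 16597.0$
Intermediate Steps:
$h{\left(H \right)} = \sqrt{9 + H}$
$\left(123 + h{\left(\left(3 + \left(3 - 1\right)\right)^{2} \right)}\right)^{2} = \left(123 + \sqrt{9 + \left(3 + \left(3 - 1\right)\right)^{2}}\right)^{2} = \left(123 + \sqrt{9 + \left(3 + 2\right)^{2}}\right)^{2} = \left(123 + \sqrt{9 + 5^{2}}\right)^{2} = \left(123 + \sqrt{9 + 25}\right)^{2} = \left(123 + \sqrt{34}\right)^{2}$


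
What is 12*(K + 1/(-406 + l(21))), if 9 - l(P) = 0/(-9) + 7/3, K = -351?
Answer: -2523006/599 ≈ -4212.0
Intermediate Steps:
l(P) = 20/3 (l(P) = 9 - (0/(-9) + 7/3) = 9 - (0*(-⅑) + 7*(⅓)) = 9 - (0 + 7/3) = 9 - 1*7/3 = 9 - 7/3 = 20/3)
12*(K + 1/(-406 + l(21))) = 12*(-351 + 1/(-406 + 20/3)) = 12*(-351 + 1/(-1198/3)) = 12*(-351 - 3/1198) = 12*(-420501/1198) = -2523006/599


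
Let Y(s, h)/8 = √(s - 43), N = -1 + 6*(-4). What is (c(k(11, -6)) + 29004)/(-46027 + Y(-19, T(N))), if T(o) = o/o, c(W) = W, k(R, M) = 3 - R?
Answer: -1334598892/2118488697 - 231968*I*√62/2118488697 ≈ -0.62998 - 0.00086218*I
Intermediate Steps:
N = -25 (N = -1 - 24 = -25)
T(o) = 1
Y(s, h) = 8*√(-43 + s) (Y(s, h) = 8*√(s - 43) = 8*√(-43 + s))
(c(k(11, -6)) + 29004)/(-46027 + Y(-19, T(N))) = ((3 - 1*11) + 29004)/(-46027 + 8*√(-43 - 19)) = ((3 - 11) + 29004)/(-46027 + 8*√(-62)) = (-8 + 29004)/(-46027 + 8*(I*√62)) = 28996/(-46027 + 8*I*√62)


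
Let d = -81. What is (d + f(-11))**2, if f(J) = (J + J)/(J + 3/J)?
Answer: 24019801/3844 ≈ 6248.6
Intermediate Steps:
f(J) = 2*J/(J + 3/J) (f(J) = (2*J)/(J + 3/J) = 2*J/(J + 3/J))
(d + f(-11))**2 = (-81 + 2*(-11)**2/(3 + (-11)**2))**2 = (-81 + 2*121/(3 + 121))**2 = (-81 + 2*121/124)**2 = (-81 + 2*121*(1/124))**2 = (-81 + 121/62)**2 = (-4901/62)**2 = 24019801/3844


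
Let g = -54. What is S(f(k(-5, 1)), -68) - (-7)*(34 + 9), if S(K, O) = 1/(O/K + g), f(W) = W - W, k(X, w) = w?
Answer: 301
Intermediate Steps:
f(W) = 0
S(K, O) = 1/(-54 + O/K) (S(K, O) = 1/(O/K - 54) = 1/(-54 + O/K))
S(f(k(-5, 1)), -68) - (-7)*(34 + 9) = 0/(-68 - 54*0) - (-7)*(34 + 9) = 0/(-68 + 0) - (-7)*43 = 0/(-68) - 1*(-301) = 0*(-1/68) + 301 = 0 + 301 = 301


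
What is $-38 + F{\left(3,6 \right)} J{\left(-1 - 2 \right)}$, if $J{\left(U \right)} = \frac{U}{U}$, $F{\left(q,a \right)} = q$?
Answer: $-35$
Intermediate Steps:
$J{\left(U \right)} = 1$
$-38 + F{\left(3,6 \right)} J{\left(-1 - 2 \right)} = -38 + 3 \cdot 1 = -38 + 3 = -35$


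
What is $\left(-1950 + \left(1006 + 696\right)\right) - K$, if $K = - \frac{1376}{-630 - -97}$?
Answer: $- \frac{133560}{533} \approx -250.58$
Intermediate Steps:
$K = \frac{1376}{533}$ ($K = - \frac{1376}{-630 + 97} = - \frac{1376}{-533} = \left(-1376\right) \left(- \frac{1}{533}\right) = \frac{1376}{533} \approx 2.5816$)
$\left(-1950 + \left(1006 + 696\right)\right) - K = \left(-1950 + \left(1006 + 696\right)\right) - \frac{1376}{533} = \left(-1950 + 1702\right) - \frac{1376}{533} = -248 - \frac{1376}{533} = - \frac{133560}{533}$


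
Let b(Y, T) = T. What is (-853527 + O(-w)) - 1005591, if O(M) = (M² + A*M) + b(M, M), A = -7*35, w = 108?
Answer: -1821102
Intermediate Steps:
A = -245
O(M) = M² - 244*M (O(M) = (M² - 245*M) + M = M² - 244*M)
(-853527 + O(-w)) - 1005591 = (-853527 + (-1*108)*(-244 - 1*108)) - 1005591 = (-853527 - 108*(-244 - 108)) - 1005591 = (-853527 - 108*(-352)) - 1005591 = (-853527 + 38016) - 1005591 = -815511 - 1005591 = -1821102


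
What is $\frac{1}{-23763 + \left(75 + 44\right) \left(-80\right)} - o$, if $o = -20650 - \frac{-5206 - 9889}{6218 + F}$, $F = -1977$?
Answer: $\frac{2914311230824}{141153203} \approx 20646.0$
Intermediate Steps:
$o = - \frac{87561555}{4241}$ ($o = -20650 - \frac{-5206 - 9889}{6218 - 1977} = -20650 - - \frac{15095}{4241} = -20650 + \frac{15095}{4241} = - \frac{87561555}{4241} \approx -20646.0$)
$\frac{1}{-23763 + \left(75 + 44\right) \left(-80\right)} - o = \frac{1}{-23763 + \left(75 + 44\right) \left(-80\right)} - - \frac{87561555}{4241} = \frac{1}{-23763 + 119 \left(-80\right)} + \frac{87561555}{4241} = \frac{1}{-23763 - 9520} + \frac{87561555}{4241} = \frac{1}{-33283} + \frac{87561555}{4241} = - \frac{1}{33283} + \frac{87561555}{4241} = \frac{2914311230824}{141153203}$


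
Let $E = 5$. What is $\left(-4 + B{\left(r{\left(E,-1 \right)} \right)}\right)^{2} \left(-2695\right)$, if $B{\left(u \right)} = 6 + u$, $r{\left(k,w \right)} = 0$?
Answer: $-10780$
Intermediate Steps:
$\left(-4 + B{\left(r{\left(E,-1 \right)} \right)}\right)^{2} \left(-2695\right) = \left(-4 + \left(6 + 0\right)\right)^{2} \left(-2695\right) = \left(-4 + 6\right)^{2} \left(-2695\right) = 2^{2} \left(-2695\right) = 4 \left(-2695\right) = -10780$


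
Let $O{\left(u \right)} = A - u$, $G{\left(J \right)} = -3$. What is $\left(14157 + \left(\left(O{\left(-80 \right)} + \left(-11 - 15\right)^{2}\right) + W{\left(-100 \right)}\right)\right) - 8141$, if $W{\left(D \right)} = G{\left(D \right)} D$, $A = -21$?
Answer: $7051$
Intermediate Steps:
$O{\left(u \right)} = -21 - u$
$W{\left(D \right)} = - 3 D$
$\left(14157 + \left(\left(O{\left(-80 \right)} + \left(-11 - 15\right)^{2}\right) + W{\left(-100 \right)}\right)\right) - 8141 = \left(14157 - \left(-359 - \left(-11 - 15\right)^{2}\right)\right) - 8141 = \left(14157 + \left(\left(\left(-21 + 80\right) + \left(-26\right)^{2}\right) + 300\right)\right) - 8141 = \left(14157 + \left(\left(59 + 676\right) + 300\right)\right) - 8141 = \left(14157 + \left(735 + 300\right)\right) - 8141 = \left(14157 + 1035\right) - 8141 = 15192 - 8141 = 7051$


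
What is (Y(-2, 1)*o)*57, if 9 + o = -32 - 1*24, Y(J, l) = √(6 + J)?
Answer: -7410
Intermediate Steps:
o = -65 (o = -9 + (-32 - 1*24) = -9 + (-32 - 24) = -9 - 56 = -65)
(Y(-2, 1)*o)*57 = (√(6 - 2)*(-65))*57 = (√4*(-65))*57 = (2*(-65))*57 = -130*57 = -7410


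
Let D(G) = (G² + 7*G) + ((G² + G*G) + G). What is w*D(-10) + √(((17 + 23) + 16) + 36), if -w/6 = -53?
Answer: 69960 + 2*√23 ≈ 69970.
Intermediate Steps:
w = 318 (w = -6*(-53) = 318)
D(G) = 3*G² + 8*G (D(G) = (G² + 7*G) + ((G² + G²) + G) = (G² + 7*G) + (2*G² + G) = (G² + 7*G) + (G + 2*G²) = 3*G² + 8*G)
w*D(-10) + √(((17 + 23) + 16) + 36) = 318*(-10*(8 + 3*(-10))) + √(((17 + 23) + 16) + 36) = 318*(-10*(8 - 30)) + √((40 + 16) + 36) = 318*(-10*(-22)) + √(56 + 36) = 318*220 + √92 = 69960 + 2*√23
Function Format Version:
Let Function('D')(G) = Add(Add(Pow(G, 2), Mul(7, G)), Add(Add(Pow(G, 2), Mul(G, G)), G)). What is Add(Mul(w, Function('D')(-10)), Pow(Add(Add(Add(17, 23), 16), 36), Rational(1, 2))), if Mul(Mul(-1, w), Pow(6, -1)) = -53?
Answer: Add(69960, Mul(2, Pow(23, Rational(1, 2)))) ≈ 69970.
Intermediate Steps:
w = 318 (w = Mul(-6, -53) = 318)
Function('D')(G) = Add(Mul(3, Pow(G, 2)), Mul(8, G)) (Function('D')(G) = Add(Add(Pow(G, 2), Mul(7, G)), Add(Add(Pow(G, 2), Pow(G, 2)), G)) = Add(Add(Pow(G, 2), Mul(7, G)), Add(Mul(2, Pow(G, 2)), G)) = Add(Add(Pow(G, 2), Mul(7, G)), Add(G, Mul(2, Pow(G, 2)))) = Add(Mul(3, Pow(G, 2)), Mul(8, G)))
Add(Mul(w, Function('D')(-10)), Pow(Add(Add(Add(17, 23), 16), 36), Rational(1, 2))) = Add(Mul(318, Mul(-10, Add(8, Mul(3, -10)))), Pow(Add(Add(Add(17, 23), 16), 36), Rational(1, 2))) = Add(Mul(318, Mul(-10, Add(8, -30))), Pow(Add(Add(40, 16), 36), Rational(1, 2))) = Add(Mul(318, Mul(-10, -22)), Pow(Add(56, 36), Rational(1, 2))) = Add(Mul(318, 220), Pow(92, Rational(1, 2))) = Add(69960, Mul(2, Pow(23, Rational(1, 2))))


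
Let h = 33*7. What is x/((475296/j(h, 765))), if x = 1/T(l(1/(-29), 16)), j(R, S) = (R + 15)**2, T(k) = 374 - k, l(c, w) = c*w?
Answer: 146247/430222096 ≈ 0.00033993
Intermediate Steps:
h = 231
j(R, S) = (15 + R)**2
x = 29/10862 (x = 1/(374 - 16/(-29)) = 1/(374 - (-1)*16/29) = 1/(374 - 1*(-16/29)) = 1/(374 + 16/29) = 1/(10862/29) = 29/10862 ≈ 0.0026699)
x/((475296/j(h, 765))) = 29/(10862*((475296/((15 + 231)**2)))) = 29/(10862*((475296/(246**2)))) = 29/(10862*((475296/60516))) = 29/(10862*((475296*(1/60516)))) = 29/(10862*(39608/5043)) = (29/10862)*(5043/39608) = 146247/430222096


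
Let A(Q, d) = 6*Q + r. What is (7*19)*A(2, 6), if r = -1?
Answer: 1463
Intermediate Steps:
A(Q, d) = -1 + 6*Q (A(Q, d) = 6*Q - 1 = -1 + 6*Q)
(7*19)*A(2, 6) = (7*19)*(-1 + 6*2) = 133*(-1 + 12) = 133*11 = 1463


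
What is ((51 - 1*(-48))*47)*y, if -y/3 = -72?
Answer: 1005048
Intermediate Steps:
y = 216 (y = -3*(-72) = 216)
((51 - 1*(-48))*47)*y = ((51 - 1*(-48))*47)*216 = ((51 + 48)*47)*216 = (99*47)*216 = 4653*216 = 1005048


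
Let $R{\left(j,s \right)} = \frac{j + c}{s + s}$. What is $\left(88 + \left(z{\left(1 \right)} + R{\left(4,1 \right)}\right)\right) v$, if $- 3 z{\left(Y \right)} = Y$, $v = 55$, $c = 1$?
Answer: $\frac{29755}{6} \approx 4959.2$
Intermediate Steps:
$R{\left(j,s \right)} = \frac{1 + j}{2 s}$ ($R{\left(j,s \right)} = \frac{j + 1}{s + s} = \frac{1 + j}{2 s}$)
$z{\left(Y \right)} = - \frac{Y}{3}$
$\left(88 + \left(z{\left(1 \right)} + R{\left(4,1 \right)}\right)\right) v = \left(88 - \left(\frac{1}{3} - \frac{1 + 4}{2 \cdot 1}\right)\right) 55 = \left(88 - \left(\frac{1}{3} - \frac{5}{2}\right)\right) 55 = \left(88 + \left(- \frac{1}{3} + \frac{5}{2}\right)\right) 55 = \left(88 + \frac{13}{6}\right) 55 = \frac{541}{6} \cdot 55 = \frac{29755}{6}$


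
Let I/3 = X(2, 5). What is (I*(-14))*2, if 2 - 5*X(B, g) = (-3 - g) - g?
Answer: -252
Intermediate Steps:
X(B, g) = 1 + 2*g/5 (X(B, g) = ⅖ - ((-3 - g) - g)/5 = ⅖ - (-3 - 2*g)/5 = ⅖ + (⅗ + 2*g/5) = 1 + 2*g/5)
I = 9 (I = 3*(1 + (⅖)*5) = 3*(1 + 2) = 3*3 = 9)
(I*(-14))*2 = (9*(-14))*2 = -126*2 = -252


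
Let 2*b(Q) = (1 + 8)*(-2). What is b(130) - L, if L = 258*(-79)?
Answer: 20373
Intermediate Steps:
b(Q) = -9 (b(Q) = ((1 + 8)*(-2))/2 = (9*(-2))/2 = (1/2)*(-18) = -9)
L = -20382
b(130) - L = -9 - 1*(-20382) = -9 + 20382 = 20373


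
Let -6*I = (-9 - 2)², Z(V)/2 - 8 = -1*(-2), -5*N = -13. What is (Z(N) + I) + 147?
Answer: 881/6 ≈ 146.83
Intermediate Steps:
N = 13/5 (N = -⅕*(-13) = 13/5 ≈ 2.6000)
Z(V) = 20 (Z(V) = 16 + 2*(-1*(-2)) = 16 + 2*2 = 16 + 4 = 20)
I = -121/6 (I = -(-9 - 2)²/6 = -⅙*(-11)² = -⅙*121 = -121/6 ≈ -20.167)
(Z(N) + I) + 147 = (20 - 121/6) + 147 = -⅙ + 147 = 881/6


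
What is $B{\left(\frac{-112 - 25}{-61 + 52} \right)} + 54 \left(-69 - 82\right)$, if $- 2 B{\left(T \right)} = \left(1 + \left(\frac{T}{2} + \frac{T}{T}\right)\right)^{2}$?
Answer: $- \frac{5313721}{648} \approx -8200.2$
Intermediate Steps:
$B{\left(T \right)} = - \frac{\left(2 + \frac{T}{2}\right)^{2}}{2}$ ($B{\left(T \right)} = - \frac{\left(1 + \left(\frac{T}{2} + \frac{T}{T}\right)\right)^{2}}{2} = - \frac{\left(1 + \left(T \frac{1}{2} + 1\right)\right)^{2}}{2} = - \frac{\left(1 + \left(\frac{T}{2} + 1\right)\right)^{2}}{2} = - \frac{\left(1 + \left(1 + \frac{T}{2}\right)\right)^{2}}{2} = - \frac{\left(2 + \frac{T}{2}\right)^{2}}{2}$)
$B{\left(\frac{-112 - 25}{-61 + 52} \right)} + 54 \left(-69 - 82\right) = - \frac{\left(4 + \frac{-112 - 25}{-61 + 52}\right)^{2}}{8} + 54 \left(-69 - 82\right) = - \frac{\left(4 - \frac{137}{-9}\right)^{2}}{8} + 54 \left(-151\right) = - \frac{\left(4 - - \frac{137}{9}\right)^{2}}{8} - 8154 = - \frac{\left(4 + \frac{137}{9}\right)^{2}}{8} - 8154 = - \frac{\left(\frac{173}{9}\right)^{2}}{8} - 8154 = \left(- \frac{1}{8}\right) \frac{29929}{81} - 8154 = - \frac{29929}{648} - 8154 = - \frac{5313721}{648}$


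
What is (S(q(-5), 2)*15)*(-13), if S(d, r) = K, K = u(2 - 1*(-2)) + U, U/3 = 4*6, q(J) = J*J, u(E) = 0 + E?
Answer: -14820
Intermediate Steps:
u(E) = E
q(J) = J**2
U = 72 (U = 3*(4*6) = 3*24 = 72)
K = 76 (K = (2 - 1*(-2)) + 72 = (2 + 2) + 72 = 4 + 72 = 76)
S(d, r) = 76
(S(q(-5), 2)*15)*(-13) = (76*15)*(-13) = 1140*(-13) = -14820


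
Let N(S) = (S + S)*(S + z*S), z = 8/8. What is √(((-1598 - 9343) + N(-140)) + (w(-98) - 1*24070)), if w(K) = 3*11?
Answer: √43422 ≈ 208.38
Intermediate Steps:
w(K) = 33
z = 1 (z = 8*(⅛) = 1)
N(S) = 4*S² (N(S) = (S + S)*(S + 1*S) = (2*S)*(S + S) = (2*S)*(2*S) = 4*S²)
√(((-1598 - 9343) + N(-140)) + (w(-98) - 1*24070)) = √(((-1598 - 9343) + 4*(-140)²) + (33 - 1*24070)) = √((-10941 + 4*19600) + (33 - 24070)) = √((-10941 + 78400) - 24037) = √(67459 - 24037) = √43422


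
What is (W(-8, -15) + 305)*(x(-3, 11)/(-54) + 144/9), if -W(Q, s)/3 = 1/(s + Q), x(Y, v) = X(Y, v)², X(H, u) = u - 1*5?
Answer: 14036/3 ≈ 4678.7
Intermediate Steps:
X(H, u) = -5 + u (X(H, u) = u - 5 = -5 + u)
x(Y, v) = (-5 + v)²
W(Q, s) = -3/(Q + s) (W(Q, s) = -3/(s + Q) = -3/(Q + s))
(W(-8, -15) + 305)*(x(-3, 11)/(-54) + 144/9) = (-3/(-8 - 15) + 305)*((-5 + 11)²/(-54) + 144/9) = (-3/(-23) + 305)*(6²*(-1/54) + 144*(⅑)) = (-3*(-1/23) + 305)*(36*(-1/54) + 16) = (3/23 + 305)*(-⅔ + 16) = (7018/23)*(46/3) = 14036/3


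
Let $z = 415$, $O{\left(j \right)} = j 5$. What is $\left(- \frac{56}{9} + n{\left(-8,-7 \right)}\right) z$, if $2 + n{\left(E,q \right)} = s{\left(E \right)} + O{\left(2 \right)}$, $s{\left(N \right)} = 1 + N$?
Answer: $- \frac{19505}{9} \approx -2167.2$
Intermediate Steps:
$O{\left(j \right)} = 5 j$
$n{\left(E,q \right)} = 9 + E$ ($n{\left(E,q \right)} = -2 + \left(\left(1 + E\right) + 5 \cdot 2\right) = -2 + \left(\left(1 + E\right) + 10\right) = -2 + \left(11 + E\right) = 9 + E$)
$\left(- \frac{56}{9} + n{\left(-8,-7 \right)}\right) z = \left(- \frac{56}{9} + \left(9 - 8\right)\right) 415 = \left(\left(-56\right) \frac{1}{9} + 1\right) 415 = \left(- \frac{56}{9} + 1\right) 415 = \left(- \frac{47}{9}\right) 415 = - \frac{19505}{9}$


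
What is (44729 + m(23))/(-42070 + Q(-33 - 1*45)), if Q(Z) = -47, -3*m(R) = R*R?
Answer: -133658/126351 ≈ -1.0578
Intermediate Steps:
m(R) = -R²/3 (m(R) = -R*R/3 = -R²/3)
(44729 + m(23))/(-42070 + Q(-33 - 1*45)) = (44729 - ⅓*23²)/(-42070 - 47) = (44729 - ⅓*529)/(-42117) = (44729 - 529/3)*(-1/42117) = (133658/3)*(-1/42117) = -133658/126351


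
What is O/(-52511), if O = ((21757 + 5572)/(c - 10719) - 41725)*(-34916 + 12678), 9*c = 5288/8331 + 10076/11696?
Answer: -2180635889325783970642/123399908090396353 ≈ -17671.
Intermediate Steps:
c = 36447901/219238596 (c = (5288/8331 + 10076/11696)/9 = (5288*(1/8331) + 10076*(1/11696))/9 = (5288/8331 + 2519/2924)/9 = (1/9)*(36447901/24359844) = 36447901/219238596 ≈ 0.16625)
O = 2180635889325783970642/2349982062623 (O = ((21757 + 5572)/(36447901/219238596 - 10719) - 41725)*(-34916 + 12678) = (27329/(-2349982062623/219238596) - 41725)*(-22238) = (27329*(-219238596/2349982062623) - 41725)*(-22238) = (-5991571590084/2349982062623 - 41725)*(-22238) = -98058993134534759/2349982062623*(-22238) = 2180635889325783970642/2349982062623 ≈ 9.2794e+8)
O/(-52511) = (2180635889325783970642/2349982062623)/(-52511) = (2180635889325783970642/2349982062623)*(-1/52511) = -2180635889325783970642/123399908090396353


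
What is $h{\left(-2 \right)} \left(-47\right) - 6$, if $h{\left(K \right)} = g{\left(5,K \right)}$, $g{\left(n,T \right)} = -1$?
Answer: $41$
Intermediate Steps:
$h{\left(K \right)} = -1$
$h{\left(-2 \right)} \left(-47\right) - 6 = \left(-1\right) \left(-47\right) - 6 = 47 - 6 = 41$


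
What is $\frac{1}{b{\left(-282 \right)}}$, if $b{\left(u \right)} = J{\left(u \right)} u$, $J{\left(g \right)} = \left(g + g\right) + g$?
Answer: $\frac{1}{238572} \approx 4.1916 \cdot 10^{-6}$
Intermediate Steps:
$J{\left(g \right)} = 3 g$ ($J{\left(g \right)} = 2 g + g = 3 g$)
$b{\left(u \right)} = 3 u^{2}$ ($b{\left(u \right)} = 3 u u = 3 u^{2}$)
$\frac{1}{b{\left(-282 \right)}} = \frac{1}{3 \left(-282\right)^{2}} = \frac{1}{3 \cdot 79524} = \frac{1}{238572}$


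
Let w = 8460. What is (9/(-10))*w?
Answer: -7614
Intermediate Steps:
(9/(-10))*w = (9/(-10))*8460 = (9*(-⅒))*8460 = -9/10*8460 = -7614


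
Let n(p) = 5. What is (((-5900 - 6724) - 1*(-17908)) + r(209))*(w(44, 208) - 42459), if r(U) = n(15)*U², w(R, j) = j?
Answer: -9451083939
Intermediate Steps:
r(U) = 5*U²
(((-5900 - 6724) - 1*(-17908)) + r(209))*(w(44, 208) - 42459) = (((-5900 - 6724) - 1*(-17908)) + 5*209²)*(208 - 42459) = ((-12624 + 17908) + 5*43681)*(-42251) = (5284 + 218405)*(-42251) = 223689*(-42251) = -9451083939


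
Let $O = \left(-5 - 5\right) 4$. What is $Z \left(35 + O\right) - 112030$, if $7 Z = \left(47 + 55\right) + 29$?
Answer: $- \frac{784865}{7} \approx -1.1212 \cdot 10^{5}$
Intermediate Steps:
$O = -40$ ($O = \left(-10\right) 4 = -40$)
$Z = \frac{131}{7}$ ($Z = \frac{\left(47 + 55\right) + 29}{7} = \frac{102 + 29}{7} = \frac{1}{7} \cdot 131 = \frac{131}{7} \approx 18.714$)
$Z \left(35 + O\right) - 112030 = \frac{131 \left(35 - 40\right)}{7} - 112030 = \frac{131}{7} \left(-5\right) - 112030 = - \frac{655}{7} - 112030 = - \frac{784865}{7}$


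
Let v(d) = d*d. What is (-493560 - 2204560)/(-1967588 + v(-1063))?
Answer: 2698120/837619 ≈ 3.2212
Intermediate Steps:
v(d) = d²
(-493560 - 2204560)/(-1967588 + v(-1063)) = (-493560 - 2204560)/(-1967588 + (-1063)²) = -2698120/(-1967588 + 1129969) = -2698120/(-837619) = -2698120*(-1/837619) = 2698120/837619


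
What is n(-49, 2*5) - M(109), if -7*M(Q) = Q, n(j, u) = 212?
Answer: 1593/7 ≈ 227.57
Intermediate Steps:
M(Q) = -Q/7
n(-49, 2*5) - M(109) = 212 - (-1)*109/7 = 212 - 1*(-109/7) = 212 + 109/7 = 1593/7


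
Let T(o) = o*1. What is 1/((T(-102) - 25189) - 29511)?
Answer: -1/54802 ≈ -1.8248e-5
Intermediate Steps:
T(o) = o
1/((T(-102) - 25189) - 29511) = 1/((-102 - 25189) - 29511) = 1/(-25291 - 29511) = 1/(-54802) = -1/54802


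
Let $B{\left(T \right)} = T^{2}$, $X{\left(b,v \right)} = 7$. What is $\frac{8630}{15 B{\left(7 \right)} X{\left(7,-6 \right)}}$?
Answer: $\frac{1726}{1029} \approx 1.6774$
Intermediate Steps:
$\frac{8630}{15 B{\left(7 \right)} X{\left(7,-6 \right)}} = \frac{8630}{15 \cdot 7^{2} \cdot 7} = \frac{8630}{15 \cdot 49 \cdot 7} = \frac{8630}{735 \cdot 7} = \frac{8630}{5145} = 8630 \cdot \frac{1}{5145} = \frac{1726}{1029}$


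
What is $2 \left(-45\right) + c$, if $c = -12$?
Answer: $-102$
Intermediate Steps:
$2 \left(-45\right) + c = 2 \left(-45\right) - 12 = -90 - 12 = -102$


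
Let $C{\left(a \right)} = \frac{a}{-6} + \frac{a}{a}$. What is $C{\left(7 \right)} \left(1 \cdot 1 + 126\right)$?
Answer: $- \frac{127}{6} \approx -21.167$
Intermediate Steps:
$C{\left(a \right)} = 1 - \frac{a}{6}$ ($C{\left(a \right)} = a \left(- \frac{1}{6}\right) + 1 = - \frac{a}{6} + 1 = 1 - \frac{a}{6}$)
$C{\left(7 \right)} \left(1 \cdot 1 + 126\right) = \left(1 - \frac{7}{6}\right) \left(1 \cdot 1 + 126\right) = \left(1 - \frac{7}{6}\right) \left(1 + 126\right) = \left(- \frac{1}{6}\right) 127 = - \frac{127}{6}$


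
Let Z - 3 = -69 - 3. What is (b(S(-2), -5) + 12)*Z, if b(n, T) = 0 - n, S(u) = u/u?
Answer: -759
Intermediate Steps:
S(u) = 1
Z = -69 (Z = 3 + (-69 - 3) = 3 - 72 = -69)
b(n, T) = -n
(b(S(-2), -5) + 12)*Z = (-1*1 + 12)*(-69) = (-1 + 12)*(-69) = 11*(-69) = -759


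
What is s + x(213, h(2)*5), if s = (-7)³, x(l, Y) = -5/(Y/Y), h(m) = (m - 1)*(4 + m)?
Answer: -348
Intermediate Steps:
h(m) = (-1 + m)*(4 + m)
x(l, Y) = -5 (x(l, Y) = -5/1 = -5*1 = -5)
s = -343
s + x(213, h(2)*5) = -343 - 5 = -348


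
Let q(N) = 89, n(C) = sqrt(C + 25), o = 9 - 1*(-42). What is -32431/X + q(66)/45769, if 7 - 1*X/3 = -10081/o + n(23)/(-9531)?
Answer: -1533088851197292505/29026277654480014 + 34344429*sqrt(3)/317095388303 ≈ -52.817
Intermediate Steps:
o = 51 (o = 9 + 42 = 51)
n(C) = sqrt(25 + C)
X = 614 + 4*sqrt(3)/3177 (X = 21 - 3*(-10081/51 + sqrt(25 + 23)/(-9531)) = 21 - 3*(-10081*1/51 + sqrt(48)*(-1/9531)) = 21 - 3*(-593/3 + (4*sqrt(3))*(-1/9531)) = 21 - 3*(-593/3 - 4*sqrt(3)/9531) = 21 + (593 + 4*sqrt(3)/3177) = 614 + 4*sqrt(3)/3177 ≈ 614.00)
-32431/X + q(66)/45769 = -32431/(614 + 4*sqrt(3)/3177) + 89/45769 = 89/45769 - 32431/(614 + 4*sqrt(3)/3177)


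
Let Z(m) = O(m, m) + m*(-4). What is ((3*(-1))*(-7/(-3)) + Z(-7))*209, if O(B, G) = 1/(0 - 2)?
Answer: 8569/2 ≈ 4284.5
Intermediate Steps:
O(B, G) = -½ (O(B, G) = 1/(-2) = -½)
Z(m) = -½ - 4*m (Z(m) = -½ + m*(-4) = -½ - 4*m)
((3*(-1))*(-7/(-3)) + Z(-7))*209 = ((3*(-1))*(-7/(-3)) + (-½ - 4*(-7)))*209 = (-(-21)*(-1)/3 + (-½ + 28))*209 = (-3*7/3 + 55/2)*209 = (-7 + 55/2)*209 = (41/2)*209 = 8569/2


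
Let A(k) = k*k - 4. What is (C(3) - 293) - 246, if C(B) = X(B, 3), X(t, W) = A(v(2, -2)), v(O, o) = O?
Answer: -539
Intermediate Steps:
A(k) = -4 + k² (A(k) = k² - 4 = -4 + k²)
X(t, W) = 0 (X(t, W) = -4 + 2² = -4 + 4 = 0)
C(B) = 0
(C(3) - 293) - 246 = (0 - 293) - 246 = -293 - 246 = -539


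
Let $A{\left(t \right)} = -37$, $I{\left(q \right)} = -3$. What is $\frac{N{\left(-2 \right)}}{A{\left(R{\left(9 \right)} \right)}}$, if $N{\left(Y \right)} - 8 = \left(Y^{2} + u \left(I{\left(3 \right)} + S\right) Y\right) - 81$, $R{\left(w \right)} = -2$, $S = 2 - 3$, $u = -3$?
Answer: $\frac{93}{37} \approx 2.5135$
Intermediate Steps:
$S = -1$ ($S = 2 - 3 = -1$)
$N{\left(Y \right)} = -73 + Y^{2} + 12 Y$ ($N{\left(Y \right)} = 8 - \left(81 - Y^{2} - - 3 \left(-3 - 1\right) Y\right) = 8 - \left(81 - Y^{2} - \left(-3\right) \left(-4\right) Y\right) = 8 - \left(81 - Y^{2} - 12 Y\right) = 8 + \left(-81 + Y^{2} + 12 Y\right) = -73 + Y^{2} + 12 Y$)
$\frac{N{\left(-2 \right)}}{A{\left(R{\left(9 \right)} \right)}} = \frac{-73 + \left(-2\right)^{2} + 12 \left(-2\right)}{-37} = \left(-73 + 4 - 24\right) \left(- \frac{1}{37}\right) = \left(-93\right) \left(- \frac{1}{37}\right) = \frac{93}{37}$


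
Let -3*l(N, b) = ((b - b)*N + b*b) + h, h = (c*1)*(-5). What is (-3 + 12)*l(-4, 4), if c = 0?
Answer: -48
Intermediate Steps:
h = 0 (h = (0*1)*(-5) = 0*(-5) = 0)
l(N, b) = -b**2/3 (l(N, b) = -(((b - b)*N + b*b) + 0)/3 = -((0*N + b**2) + 0)/3 = -((0 + b**2) + 0)/3 = -(b**2 + 0)/3 = -b**2/3)
(-3 + 12)*l(-4, 4) = (-3 + 12)*(-1/3*4**2) = 9*(-1/3*16) = 9*(-16/3) = -48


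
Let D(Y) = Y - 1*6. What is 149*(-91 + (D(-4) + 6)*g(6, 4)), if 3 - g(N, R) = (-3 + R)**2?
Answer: -14751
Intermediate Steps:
g(N, R) = 3 - (-3 + R)**2
D(Y) = -6 + Y (D(Y) = Y - 6 = -6 + Y)
149*(-91 + (D(-4) + 6)*g(6, 4)) = 149*(-91 + ((-6 - 4) + 6)*(3 - (-3 + 4)**2)) = 149*(-91 + (-10 + 6)*(3 - 1*1**2)) = 149*(-91 - 4*(3 - 1*1)) = 149*(-91 - 4*(3 - 1)) = 149*(-91 - 4*2) = 149*(-91 - 8) = 149*(-99) = -14751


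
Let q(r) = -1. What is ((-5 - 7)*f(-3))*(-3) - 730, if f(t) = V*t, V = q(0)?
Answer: -622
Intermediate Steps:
V = -1
f(t) = -t
((-5 - 7)*f(-3))*(-3) - 730 = ((-5 - 7)*(-1*(-3)))*(-3) - 730 = -12*3*(-3) - 730 = -36*(-3) - 730 = 108 - 730 = -622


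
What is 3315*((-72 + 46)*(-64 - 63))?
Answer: 10946130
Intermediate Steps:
3315*((-72 + 46)*(-64 - 63)) = 3315*(-26*(-127)) = 3315*3302 = 10946130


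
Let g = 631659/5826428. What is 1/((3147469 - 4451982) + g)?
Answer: -5826428/7600650437905 ≈ -7.6657e-7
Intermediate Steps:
g = 631659/5826428 (g = 631659*(1/5826428) = 631659/5826428 ≈ 0.10841)
1/((3147469 - 4451982) + g) = 1/((3147469 - 4451982) + 631659/5826428) = 1/(-1304513 + 631659/5826428) = 1/(-7600650437905/5826428) = -5826428/7600650437905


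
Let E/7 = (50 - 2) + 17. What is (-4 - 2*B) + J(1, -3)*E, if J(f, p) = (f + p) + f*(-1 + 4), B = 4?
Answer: 443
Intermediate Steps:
J(f, p) = p + 4*f (J(f, p) = (f + p) + f*3 = (f + p) + 3*f = p + 4*f)
E = 455 (E = 7*((50 - 2) + 17) = 7*(48 + 17) = 7*65 = 455)
(-4 - 2*B) + J(1, -3)*E = (-4 - 2*4) + (-3 + 4*1)*455 = (-4 - 8) + (-3 + 4)*455 = -12 + 1*455 = -12 + 455 = 443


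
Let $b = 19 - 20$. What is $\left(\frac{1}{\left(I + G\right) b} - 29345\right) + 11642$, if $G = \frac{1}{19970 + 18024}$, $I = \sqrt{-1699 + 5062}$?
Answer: $- \frac{85941667013027107}{4854638593067} - \frac{1443544036 \sqrt{3363}}{4854638593067} \approx -17703.0$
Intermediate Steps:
$b = -1$ ($b = 19 - 20 = -1$)
$I = \sqrt{3363} \approx 57.991$
$G = \frac{1}{37994} \approx 2.632 \cdot 10^{-5}$
$\left(\frac{1}{\left(I + G\right) b} - 29345\right) + 11642 = \left(\frac{1}{\left(\sqrt{3363} + \frac{1}{37994}\right) \left(-1\right)} - 29345\right) + 11642 = \left(\frac{1}{\frac{1}{37994} + \sqrt{3363}} \left(-1\right) - 29345\right) + 11642 = \left(- \frac{1}{\frac{1}{37994} + \sqrt{3363}} - 29345\right) + 11642 = \left(-29345 - \frac{1}{\frac{1}{37994} + \sqrt{3363}}\right) + 11642 = -17703 - \frac{1}{\frac{1}{37994} + \sqrt{3363}}$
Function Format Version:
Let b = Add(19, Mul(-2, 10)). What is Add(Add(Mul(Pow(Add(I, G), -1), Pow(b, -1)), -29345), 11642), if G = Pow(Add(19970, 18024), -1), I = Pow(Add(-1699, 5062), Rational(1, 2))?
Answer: Add(Rational(-85941667013027107, 4854638593067), Mul(Rational(-1443544036, 4854638593067), Pow(3363, Rational(1, 2)))) ≈ -17703.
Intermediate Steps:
b = -1 (b = Add(19, -20) = -1)
I = Pow(3363, Rational(1, 2)) ≈ 57.991
G = Rational(1, 37994) (G = Pow(37994, -1) = Rational(1, 37994) ≈ 2.6320e-5)
Add(Add(Mul(Pow(Add(I, G), -1), Pow(b, -1)), -29345), 11642) = Add(Add(Mul(Pow(Add(Pow(3363, Rational(1, 2)), Rational(1, 37994)), -1), Pow(-1, -1)), -29345), 11642) = Add(Add(Mul(Pow(Add(Rational(1, 37994), Pow(3363, Rational(1, 2))), -1), -1), -29345), 11642) = Add(Add(Mul(-1, Pow(Add(Rational(1, 37994), Pow(3363, Rational(1, 2))), -1)), -29345), 11642) = Add(Add(-29345, Mul(-1, Pow(Add(Rational(1, 37994), Pow(3363, Rational(1, 2))), -1))), 11642) = Add(-17703, Mul(-1, Pow(Add(Rational(1, 37994), Pow(3363, Rational(1, 2))), -1)))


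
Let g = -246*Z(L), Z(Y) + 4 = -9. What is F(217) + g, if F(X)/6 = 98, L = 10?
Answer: 3786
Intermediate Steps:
Z(Y) = -13 (Z(Y) = -4 - 9 = -13)
F(X) = 588 (F(X) = 6*98 = 588)
g = 3198 (g = -246*(-13) = 3198)
F(217) + g = 588 + 3198 = 3786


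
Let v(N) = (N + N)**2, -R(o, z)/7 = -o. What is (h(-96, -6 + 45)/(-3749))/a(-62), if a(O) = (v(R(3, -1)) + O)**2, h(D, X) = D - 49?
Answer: 145/10860118196 ≈ 1.3352e-8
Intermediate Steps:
R(o, z) = 7*o (R(o, z) = -(-7)*o = 7*o)
h(D, X) = -49 + D
v(N) = 4*N**2 (v(N) = (2*N)**2 = 4*N**2)
a(O) = (1764 + O)**2 (a(O) = (4*(7*3)**2 + O)**2 = (4*21**2 + O)**2 = (4*441 + O)**2 = (1764 + O)**2)
(h(-96, -6 + 45)/(-3749))/a(-62) = ((-49 - 96)/(-3749))/((1764 - 62)**2) = (-145*(-1/3749))/(1702**2) = (145/3749)/2896804 = (145/3749)*(1/2896804) = 145/10860118196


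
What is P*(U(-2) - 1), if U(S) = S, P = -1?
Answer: 3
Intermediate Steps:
P*(U(-2) - 1) = -(-2 - 1) = -1*(-3) = 3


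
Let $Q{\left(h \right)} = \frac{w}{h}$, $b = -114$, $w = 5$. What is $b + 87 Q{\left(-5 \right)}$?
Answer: $-201$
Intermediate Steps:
$Q{\left(h \right)} = \frac{5}{h}$
$b + 87 Q{\left(-5 \right)} = -114 + 87 \frac{5}{-5} = -114 + 87 \cdot 5 \left(- \frac{1}{5}\right) = -114 + 87 \left(-1\right) = -114 - 87 = -201$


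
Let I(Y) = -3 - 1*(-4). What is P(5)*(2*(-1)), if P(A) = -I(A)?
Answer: 2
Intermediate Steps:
I(Y) = 1 (I(Y) = -3 + 4 = 1)
P(A) = -1 (P(A) = -1*1 = -1)
P(5)*(2*(-1)) = -2*(-1) = -1*(-2) = 2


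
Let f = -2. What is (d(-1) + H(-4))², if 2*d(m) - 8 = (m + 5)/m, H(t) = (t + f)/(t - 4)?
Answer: 121/16 ≈ 7.5625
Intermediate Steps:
H(t) = (-2 + t)/(-4 + t) (H(t) = (t - 2)/(t - 4) = (-2 + t)/(-4 + t))
d(m) = 4 + (5 + m)/(2*m) (d(m) = 4 + ((m + 5)/m)/2 = 4 + ((5 + m)/m)/2 = 4 + (5 + m)/(2*m))
(d(-1) + H(-4))² = ((½)*(5 + 9*(-1))/(-1) + (-2 - 4)/(-4 - 4))² = ((½)*(-1)*(5 - 9) - 6/(-8))² = ((½)*(-1)*(-4) - ⅛*(-6))² = (2 + ¾)² = (11/4)² = 121/16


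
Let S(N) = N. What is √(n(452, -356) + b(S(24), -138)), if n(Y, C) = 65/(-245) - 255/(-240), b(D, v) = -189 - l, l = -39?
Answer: 5*I*√4679/28 ≈ 12.215*I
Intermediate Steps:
b(D, v) = -150 (b(D, v) = -189 - 1*(-39) = -189 + 39 = -150)
n(Y, C) = 625/784 (n(Y, C) = 65*(-1/245) - 255*(-1/240) = -13/49 + 17/16 = 625/784)
√(n(452, -356) + b(S(24), -138)) = √(625/784 - 150) = √(-116975/784) = 5*I*√4679/28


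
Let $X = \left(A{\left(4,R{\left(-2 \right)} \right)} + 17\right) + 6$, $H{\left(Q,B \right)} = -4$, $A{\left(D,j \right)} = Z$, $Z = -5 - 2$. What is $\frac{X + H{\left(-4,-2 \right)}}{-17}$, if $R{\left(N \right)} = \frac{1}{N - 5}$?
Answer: $- \frac{12}{17} \approx -0.70588$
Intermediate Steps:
$R{\left(N \right)} = \frac{1}{-5 + N}$
$Z = -7$ ($Z = -5 - 2 = -7$)
$A{\left(D,j \right)} = -7$
$X = 16$ ($X = \left(-7 + 17\right) + 6 = 10 + 6 = 16$)
$\frac{X + H{\left(-4,-2 \right)}}{-17} = \frac{16 - 4}{-17} = \left(- \frac{1}{17}\right) 12 = - \frac{12}{17}$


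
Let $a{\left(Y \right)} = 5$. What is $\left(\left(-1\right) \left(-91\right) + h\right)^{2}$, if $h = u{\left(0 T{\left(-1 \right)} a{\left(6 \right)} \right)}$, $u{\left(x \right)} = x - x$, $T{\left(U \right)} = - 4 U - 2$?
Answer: $8281$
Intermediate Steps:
$T{\left(U \right)} = -2 - 4 U$
$u{\left(x \right)} = 0$
$h = 0$
$\left(\left(-1\right) \left(-91\right) + h\right)^{2} = \left(\left(-1\right) \left(-91\right) + 0\right)^{2} = \left(91 + 0\right)^{2} = 91^{2} = 8281$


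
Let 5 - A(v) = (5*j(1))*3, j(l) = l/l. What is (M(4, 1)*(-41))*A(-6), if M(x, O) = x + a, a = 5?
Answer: 3690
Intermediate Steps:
j(l) = 1
A(v) = -10 (A(v) = 5 - 5*1*3 = 5 - 5*3 = 5 - 1*15 = 5 - 15 = -10)
M(x, O) = 5 + x (M(x, O) = x + 5 = 5 + x)
(M(4, 1)*(-41))*A(-6) = ((5 + 4)*(-41))*(-10) = (9*(-41))*(-10) = -369*(-10) = 3690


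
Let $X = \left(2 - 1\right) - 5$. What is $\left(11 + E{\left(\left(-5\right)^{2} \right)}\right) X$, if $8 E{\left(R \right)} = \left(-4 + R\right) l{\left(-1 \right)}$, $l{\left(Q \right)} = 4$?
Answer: $-86$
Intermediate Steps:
$E{\left(R \right)} = -2 + \frac{R}{2}$ ($E{\left(R \right)} = \frac{\left(-4 + R\right) 4}{8} = \frac{-16 + 4 R}{8} = -2 + \frac{R}{2}$)
$X = -4$ ($X = 1 - 5 = -4$)
$\left(11 + E{\left(\left(-5\right)^{2} \right)}\right) X = \left(11 - \left(2 - \frac{\left(-5\right)^{2}}{2}\right)\right) \left(-4\right) = \left(11 + \left(-2 + \frac{1}{2} \cdot 25\right)\right) \left(-4\right) = \left(11 + \left(-2 + \frac{25}{2}\right)\right) \left(-4\right) = \left(11 + \frac{21}{2}\right) \left(-4\right) = \frac{43}{2} \left(-4\right) = -86$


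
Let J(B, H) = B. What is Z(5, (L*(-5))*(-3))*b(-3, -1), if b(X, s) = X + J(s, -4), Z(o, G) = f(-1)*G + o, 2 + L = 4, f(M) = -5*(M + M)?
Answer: -1220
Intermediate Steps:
f(M) = -10*M
L = 2 (L = -2 + 4 = 2)
Z(o, G) = o + 10*G (Z(o, G) = (-10*(-1))*G + o = 10*G + o = o + 10*G)
b(X, s) = X + s
Z(5, (L*(-5))*(-3))*b(-3, -1) = (5 + 10*((2*(-5))*(-3)))*(-3 - 1) = (5 + 10*(-10*(-3)))*(-4) = (5 + 10*30)*(-4) = (5 + 300)*(-4) = 305*(-4) = -1220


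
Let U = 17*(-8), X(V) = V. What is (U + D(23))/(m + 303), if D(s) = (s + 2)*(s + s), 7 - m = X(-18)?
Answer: 507/164 ≈ 3.0915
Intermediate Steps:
m = 25 (m = 7 - 1*(-18) = 7 + 18 = 25)
D(s) = 2*s*(2 + s) (D(s) = (2 + s)*(2*s) = 2*s*(2 + s))
U = -136
(U + D(23))/(m + 303) = (-136 + 2*23*(2 + 23))/(25 + 303) = (-136 + 2*23*25)/328 = (-136 + 1150)*(1/328) = 1014*(1/328) = 507/164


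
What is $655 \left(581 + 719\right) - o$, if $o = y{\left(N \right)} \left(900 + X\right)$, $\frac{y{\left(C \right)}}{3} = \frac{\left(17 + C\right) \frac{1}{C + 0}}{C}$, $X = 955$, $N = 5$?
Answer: $\frac{4233014}{5} \approx 8.466 \cdot 10^{5}$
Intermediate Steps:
$y{\left(C \right)} = \frac{3 \left(17 + C\right)}{C^{2}}$ ($y{\left(C \right)} = 3 \frac{\left(17 + C\right) \frac{1}{C + 0}}{C} = 3 \frac{\left(17 + C\right) \frac{1}{C}}{C} = 3 \frac{\frac{1}{C} \left(17 + C\right)}{C} = 3 \frac{17 + C}{C^{2}} = \frac{3 \left(17 + C\right)}{C^{2}}$)
$o = \frac{24486}{5}$ ($o = \frac{3 \left(17 + 5\right)}{25} \left(900 + 955\right) = 3 \cdot \frac{1}{25} \cdot 22 \cdot 1855 = \frac{66}{25} \cdot 1855 = \frac{24486}{5} \approx 4897.2$)
$655 \left(581 + 719\right) - o = 655 \left(581 + 719\right) - \frac{24486}{5} = 655 \cdot 1300 - \frac{24486}{5} = 851500 - \frac{24486}{5} = \frac{4233014}{5}$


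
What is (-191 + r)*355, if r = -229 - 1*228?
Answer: -230040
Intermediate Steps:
r = -457 (r = -229 - 228 = -457)
(-191 + r)*355 = (-191 - 457)*355 = -648*355 = -230040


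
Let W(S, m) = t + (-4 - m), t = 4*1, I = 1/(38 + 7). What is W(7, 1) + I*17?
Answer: -28/45 ≈ -0.62222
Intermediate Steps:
I = 1/45 ≈ 0.022222
t = 4
W(S, m) = -m (W(S, m) = 4 + (-4 - m) = -m)
W(7, 1) + I*17 = -1*1 + (1/45)*17 = -1 + 17/45 = -28/45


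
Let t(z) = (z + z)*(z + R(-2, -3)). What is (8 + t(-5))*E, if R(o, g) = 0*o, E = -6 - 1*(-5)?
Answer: -58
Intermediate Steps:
E = -1 (E = -6 + 5 = -1)
R(o, g) = 0
t(z) = 2*z² (t(z) = (z + z)*(z + 0) = (2*z)*z = 2*z²)
(8 + t(-5))*E = (8 + 2*(-5)²)*(-1) = (8 + 2*25)*(-1) = (8 + 50)*(-1) = 58*(-1) = -58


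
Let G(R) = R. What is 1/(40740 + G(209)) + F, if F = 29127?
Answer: 1192721524/40949 ≈ 29127.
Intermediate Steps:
1/(40740 + G(209)) + F = 1/(40740 + 209) + 29127 = 1/40949 + 29127 = 1192721524/40949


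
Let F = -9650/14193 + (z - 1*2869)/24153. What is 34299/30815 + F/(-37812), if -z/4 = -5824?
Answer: 1785481412403613/1604123341738380 ≈ 1.1131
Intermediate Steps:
z = 23296 (z = -4*(-5824) = 23296)
F = 228289/1376721 (F = -9650/14193 + (23296 - 1*2869)/24153 = -9650*1/14193 + (23296 - 2869)*(1/24153) = -9650/14193 + 20427*(1/24153) = -9650/14193 + 6809/8051 = 228289/1376721 ≈ 0.16582)
34299/30815 + F/(-37812) = 34299/30815 + (228289/1376721)/(-37812) = 34299*(1/30815) + (228289/1376721)*(-1/37812) = 34299/30815 - 228289/52056574452 = 1785481412403613/1604123341738380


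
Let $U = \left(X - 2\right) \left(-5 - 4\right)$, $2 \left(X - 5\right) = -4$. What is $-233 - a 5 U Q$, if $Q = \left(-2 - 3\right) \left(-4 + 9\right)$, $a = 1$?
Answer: $-1358$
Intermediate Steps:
$X = 3$ ($X = 5 + \frac{1}{2} \left(-4\right) = 5 - 2 = 3$)
$Q = -25$ ($Q = \left(-5\right) 5 = -25$)
$U = -9$ ($U = \left(3 - 2\right) \left(-5 - 4\right) = 1 \left(-9\right) = -9$)
$-233 - a 5 U Q = -233 - 1 \cdot 5 \left(-9\right) \left(-25\right) = -233 - 5 \left(-9\right) \left(-25\right) = -233 - \left(-45\right) \left(-25\right) = -233 - 1125 = -1358$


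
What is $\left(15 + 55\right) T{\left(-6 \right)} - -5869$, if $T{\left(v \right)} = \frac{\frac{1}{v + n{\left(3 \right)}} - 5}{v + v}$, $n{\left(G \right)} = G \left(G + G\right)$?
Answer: $\frac{424633}{72} \approx 5897.7$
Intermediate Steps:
$n{\left(G \right)} = 2 G^{2}$ ($n{\left(G \right)} = G 2 G = 2 G^{2}$)
$T{\left(v \right)} = \frac{-5 + \frac{1}{18 + v}}{2 v}$ ($T{\left(v \right)} = \frac{\frac{1}{v + 2 \cdot 3^{2}} - 5}{v + v} = \frac{\frac{1}{v + 2 \cdot 9} - 5}{2 v} = \left(\frac{1}{v + 18} - 5\right) \frac{1}{2 v} = \left(\frac{1}{18 + v} - 5\right) \frac{1}{2 v} = \left(-5 + \frac{1}{18 + v}\right) \frac{1}{2 v} = \frac{-5 + \frac{1}{18 + v}}{2 v}$)
$\left(15 + 55\right) T{\left(-6 \right)} - -5869 = \left(15 + 55\right) \frac{-89 - -30}{2 \left(-6\right) \left(18 - 6\right)} - -5869 = 70 \cdot \frac{1}{2} \left(- \frac{1}{6}\right) \frac{1}{12} \left(-89 + 30\right) + 5869 = 70 \cdot \frac{1}{2} \left(- \frac{1}{6}\right) \frac{1}{12} \left(-59\right) + 5869 = 70 \cdot \frac{59}{144} + 5869 = \frac{2065}{72} + 5869 = \frac{424633}{72}$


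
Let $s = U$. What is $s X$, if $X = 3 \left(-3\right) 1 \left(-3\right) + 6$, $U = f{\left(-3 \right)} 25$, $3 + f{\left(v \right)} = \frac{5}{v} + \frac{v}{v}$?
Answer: $-3025$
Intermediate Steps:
$f{\left(v \right)} = -2 + \frac{5}{v}$ ($f{\left(v \right)} = -3 + \left(\frac{5}{v} + \frac{v}{v}\right) = -3 + \left(\frac{5}{v} + 1\right) = -3 + \left(1 + \frac{5}{v}\right) = -2 + \frac{5}{v}$)
$U = - \frac{275}{3}$ ($U = \left(-2 + \frac{5}{-3}\right) 25 = \left(-2 + 5 \left(- \frac{1}{3}\right)\right) 25 = \left(-2 - \frac{5}{3}\right) 25 = \left(- \frac{11}{3}\right) 25 = - \frac{275}{3} \approx -91.667$)
$s = - \frac{275}{3} \approx -91.667$
$X = 33$ ($X = 3 \left(\left(-3\right) \left(-3\right)\right) + 6 = 3 \cdot 9 + 6 = 27 + 6 = 33$)
$s X = \left(- \frac{275}{3}\right) 33 = -3025$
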